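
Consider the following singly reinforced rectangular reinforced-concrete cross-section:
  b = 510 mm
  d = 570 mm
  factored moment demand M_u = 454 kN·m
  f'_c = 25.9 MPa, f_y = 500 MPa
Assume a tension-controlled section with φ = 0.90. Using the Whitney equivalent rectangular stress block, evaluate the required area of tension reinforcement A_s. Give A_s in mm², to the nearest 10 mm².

A_s ≈ 1910 mm²

M_n = M_u/φ = 454/0.90 = 504.444 kN·m.
With M_n = 0.85 f'_c a b (d − a/2), solve the quadratic for a:
a = d − √(d² − 2M_n/(0.85 f'_c b)) = 570 − √(570² − 2 × 504.444×10⁶/(0.85 × 25.9 × 510)) = 85.19 mm.
A_s = 0.85 f'_c a b / f_y = 0.85 × 25.9 × 85.19 × 510 / 500 = 1913.0 mm².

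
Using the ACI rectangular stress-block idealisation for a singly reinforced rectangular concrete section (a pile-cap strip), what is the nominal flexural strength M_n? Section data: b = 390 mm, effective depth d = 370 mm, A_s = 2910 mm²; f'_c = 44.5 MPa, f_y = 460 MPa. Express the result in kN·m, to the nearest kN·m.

T = A_s f_y = 2910 × 460 = 1338600 N = 1338.6 kN.
From C = T: a = T/(0.85 f'_c b) = 1338600/(0.85 × 44.5 × 390) = 90.74 mm.
M_n = T(d − a/2) = 1338.6 kN × (370 − 45.37) mm = 434.55 kN·m.

M_n ≈ 435 kN·m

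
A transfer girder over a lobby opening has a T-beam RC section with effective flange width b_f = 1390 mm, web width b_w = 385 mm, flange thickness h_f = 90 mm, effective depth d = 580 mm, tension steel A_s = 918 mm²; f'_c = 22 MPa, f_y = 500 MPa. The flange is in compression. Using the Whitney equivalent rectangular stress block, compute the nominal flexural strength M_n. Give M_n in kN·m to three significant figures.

M_n ≈ 262 kN·m

Tension: T = A_s f_y = 918 × 500 = 459000 N.
Try a within the flange: a = T/(0.85 f'_c b_f) = 459000/(0.85 × 22 × 1390) = 17.66 mm.
Since a = 17.66 ≤ h_f = 90 mm, the stress block lies entirely in the flange; analyse as a rectangular beam of width b_f.
M_n = T(d − a/2) = 459000 × (580 − 8.83) = 262.17 × 10⁶ N·mm.
M_n = 262.17 kN·m.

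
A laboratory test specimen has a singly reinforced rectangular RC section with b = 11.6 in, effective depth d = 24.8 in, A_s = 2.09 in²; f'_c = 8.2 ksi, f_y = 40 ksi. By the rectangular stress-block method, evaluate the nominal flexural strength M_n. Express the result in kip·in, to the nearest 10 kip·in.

M_n ≈ 2030 kip·in

T = A_s f_y = 2.09 × 40 = 83.6 kips.
a = T/(0.85 f'_c b) = 83.6/(0.85 × 8.2 × 11.6) = 1.034 in.
M_n = T(d − a/2) = 83.6 × (24.8 − 0.517) = 2030.1 kip·in.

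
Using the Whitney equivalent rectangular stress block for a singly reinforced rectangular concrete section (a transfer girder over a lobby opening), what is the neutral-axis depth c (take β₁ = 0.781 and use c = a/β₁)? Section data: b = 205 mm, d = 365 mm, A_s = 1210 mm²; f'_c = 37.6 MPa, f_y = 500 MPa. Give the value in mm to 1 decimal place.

T = A_s f_y = 1210 × 500 = 605000 N = 605 kN.
Setting C = 0.85 f'_c a b equal to T: a = 605000/(0.85 × 37.6 × 205) = 92.341 mm.
With β₁ = 0.781, c = a/β₁ = 92.341/0.781 = 118.2 mm.

c ≈ 118.2 mm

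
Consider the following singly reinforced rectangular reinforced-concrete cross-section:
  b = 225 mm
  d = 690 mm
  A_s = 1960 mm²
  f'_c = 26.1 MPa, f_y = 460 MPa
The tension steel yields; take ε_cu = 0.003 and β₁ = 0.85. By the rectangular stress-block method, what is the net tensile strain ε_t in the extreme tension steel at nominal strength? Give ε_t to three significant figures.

ε_t ≈ 0.00674

a = A_s f_y/(0.85 f'_c b) = 180.62 mm.
β₁ = 0.85, so c = a/β₁ = 180.62/0.85 = 212.49 mm.
From the linear strain diagram with ε_cu = 0.003: ε_t = 0.003 (d − c)/c = 0.003 × (690 − 212.49)/212.49 = 0.00674.
Since ε_t ≥ 0.005, the section is tension-controlled.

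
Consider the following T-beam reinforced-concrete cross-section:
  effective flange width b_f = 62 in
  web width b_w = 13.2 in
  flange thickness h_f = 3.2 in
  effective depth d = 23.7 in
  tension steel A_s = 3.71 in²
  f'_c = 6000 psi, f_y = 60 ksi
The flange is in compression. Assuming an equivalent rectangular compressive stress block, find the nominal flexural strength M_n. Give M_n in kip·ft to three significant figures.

Tension: T = A_s f_y = 3.71 × 60 = 222.6 kips.
Try a within the flange: a = T/(0.85 f'_c b_f) = 222.6/(0.85 × 6 × 62) = 0.704 in.
Since a = 0.704 ≤ h_f = 3.2 in, the stress block lies entirely in the flange; analyse as a rectangular beam of width b_f.
M_n = T(d − a/2) = 222.6 × (23.7 − 0.352) = 5197.3 kip·in.
M_n = 5197.3/12 = 433.11 kip·ft.

M_n ≈ 433 kip·ft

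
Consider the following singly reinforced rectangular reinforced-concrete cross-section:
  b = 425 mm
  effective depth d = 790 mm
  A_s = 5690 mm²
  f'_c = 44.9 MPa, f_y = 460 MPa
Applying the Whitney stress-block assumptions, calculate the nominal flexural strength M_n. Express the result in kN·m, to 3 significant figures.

T = A_s f_y = 5690 × 460 = 2617400 N = 2617.4 kN.
From C = T: a = T/(0.85 f'_c b) = 2617400/(0.85 × 44.9 × 425) = 161.37 mm.
M_n = T(d − a/2) = 2617.4 kN × (790 − 80.685) mm = 1856.56 kN·m.

M_n ≈ 1860 kN·m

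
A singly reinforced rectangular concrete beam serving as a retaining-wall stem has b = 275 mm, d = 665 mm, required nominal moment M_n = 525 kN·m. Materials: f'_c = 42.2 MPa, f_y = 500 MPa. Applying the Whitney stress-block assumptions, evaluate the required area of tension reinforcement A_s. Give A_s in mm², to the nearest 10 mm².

A_s ≈ 1690 mm²

With M_n = 0.85 f'_c a b (d − a/2), solve the quadratic for a:
a = d − √(d² − 2M_n/(0.85 f'_c b)) = 665 − √(665² − 2 × 525×10⁶/(0.85 × 42.2 × 275)) = 85.53 mm.
A_s = 0.85 f'_c a b / f_y = 0.85 × 42.2 × 85.53 × 275 / 500 = 1687.4 mm².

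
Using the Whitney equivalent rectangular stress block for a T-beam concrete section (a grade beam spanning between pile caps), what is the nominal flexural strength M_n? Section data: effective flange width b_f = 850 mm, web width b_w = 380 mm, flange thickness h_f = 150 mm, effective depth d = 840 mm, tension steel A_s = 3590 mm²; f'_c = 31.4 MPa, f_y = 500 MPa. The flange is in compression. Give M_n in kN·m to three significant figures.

M_n ≈ 1440 kN·m

Tension: T = A_s f_y = 3590 × 500 = 1795000 N.
Try a within the flange: a = T/(0.85 f'_c b_f) = 1795000/(0.85 × 31.4 × 850) = 79.12 mm.
Since a = 79.12 ≤ h_f = 150 mm, the stress block lies entirely in the flange; analyse as a rectangular beam of width b_f.
M_n = T(d − a/2) = 1795000 × (840 − 39.56) = 1436.79 × 10⁶ N·mm.
M_n = 1436.79 kN·m.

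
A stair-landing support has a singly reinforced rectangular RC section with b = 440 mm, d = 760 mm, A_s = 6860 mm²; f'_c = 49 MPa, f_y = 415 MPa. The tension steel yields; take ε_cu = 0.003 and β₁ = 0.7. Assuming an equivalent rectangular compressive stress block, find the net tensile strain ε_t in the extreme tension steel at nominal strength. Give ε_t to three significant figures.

a = A_s f_y/(0.85 f'_c b) = 155.35 mm.
β₁ = 0.7, so c = a/β₁ = 155.35/0.7 = 221.93 mm.
From the linear strain diagram with ε_cu = 0.003: ε_t = 0.003 (d − c)/c = 0.003 × (760 − 221.93)/221.93 = 0.00727.
Since ε_t ≥ 0.005, the section is tension-controlled.

ε_t ≈ 0.00727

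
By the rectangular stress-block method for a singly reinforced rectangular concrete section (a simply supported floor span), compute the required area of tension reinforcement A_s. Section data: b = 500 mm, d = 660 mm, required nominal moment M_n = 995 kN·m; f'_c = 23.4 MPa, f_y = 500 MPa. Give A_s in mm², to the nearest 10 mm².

A_s ≈ 3480 mm²

With M_n = 0.85 f'_c a b (d − a/2), solve the quadratic for a:
a = d − √(d² − 2M_n/(0.85 f'_c b)) = 660 − √(660² − 2 × 995×10⁶/(0.85 × 23.4 × 500)) = 174.72 mm.
A_s = 0.85 f'_c a b / f_y = 0.85 × 23.4 × 174.72 × 500 / 500 = 3475.2 mm².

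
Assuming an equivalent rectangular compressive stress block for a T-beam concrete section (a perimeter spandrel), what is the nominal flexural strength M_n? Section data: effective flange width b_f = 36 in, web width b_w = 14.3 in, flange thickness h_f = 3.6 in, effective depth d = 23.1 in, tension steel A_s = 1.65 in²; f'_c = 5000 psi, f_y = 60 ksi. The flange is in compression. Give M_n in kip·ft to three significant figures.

M_n ≈ 188 kip·ft

Tension: T = A_s f_y = 1.65 × 60 = 99 kips.
Try a within the flange: a = T/(0.85 f'_c b_f) = 99/(0.85 × 5 × 36) = 0.647 in.
Since a = 0.647 ≤ h_f = 3.6 in, the stress block lies entirely in the flange; analyse as a rectangular beam of width b_f.
M_n = T(d − a/2) = 99 × (23.1 − 0.3235) = 2254.9 kip·in.
M_n = 2254.9/12 = 187.91 kip·ft.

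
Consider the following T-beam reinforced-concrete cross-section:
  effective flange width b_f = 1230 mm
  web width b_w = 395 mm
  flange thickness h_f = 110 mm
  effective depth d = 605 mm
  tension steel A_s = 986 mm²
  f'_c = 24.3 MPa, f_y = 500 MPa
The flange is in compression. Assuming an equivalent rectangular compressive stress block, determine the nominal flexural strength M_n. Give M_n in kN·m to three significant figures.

Tension: T = A_s f_y = 986 × 500 = 493000 N.
Try a within the flange: a = T/(0.85 f'_c b_f) = 493000/(0.85 × 24.3 × 1230) = 19.41 mm.
Since a = 19.41 ≤ h_f = 110 mm, the stress block lies entirely in the flange; analyse as a rectangular beam of width b_f.
M_n = T(d − a/2) = 493000 × (605 − 9.705) = 293.48 × 10⁶ N·mm.
M_n = 293.48 kN·m.

M_n ≈ 293 kN·m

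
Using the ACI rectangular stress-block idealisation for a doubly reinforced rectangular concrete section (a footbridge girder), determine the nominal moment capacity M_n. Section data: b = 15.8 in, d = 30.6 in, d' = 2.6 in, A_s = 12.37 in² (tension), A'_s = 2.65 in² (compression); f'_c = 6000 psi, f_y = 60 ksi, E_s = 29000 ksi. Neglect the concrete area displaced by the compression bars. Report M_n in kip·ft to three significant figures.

M_n ≈ 1680 kip·ft

Assume both steels yield.
a = (A_s − A'_s) f_y/(0.85 f'_c b) = (12.37 − 2.65) × 60/(0.85 × 6 × 15.8) = 7.238 in.
c = a/β₁ = 7.238/0.75 = 9.651 in; ε'_s = 0.003(c − d')/c = 0.0022 ≥ ε_y = 0.0021, so the compression steel yields.
M_n = (A_s − A'_s) f_y (d − a/2) + A'_s f_y (d − d') = 583.2 × (30.6 − 3.619) + 159 × (30.6 − 2.6) = 15735.3 + 4452.0 = 20187.3 kip·in = 20187.3/12 = 1682.28 kip·ft.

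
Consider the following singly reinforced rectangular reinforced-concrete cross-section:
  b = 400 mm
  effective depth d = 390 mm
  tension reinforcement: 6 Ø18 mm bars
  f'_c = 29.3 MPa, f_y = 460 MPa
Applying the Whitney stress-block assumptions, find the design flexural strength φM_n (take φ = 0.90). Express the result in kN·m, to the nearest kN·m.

φM_n ≈ 224 kN·m

A_s = 6 × 254 = 1524 mm².
T = A_s f_y = 1524 × 460 = 701040 N = 701.04 kN.
From C = T: a = T/(0.85 f'_c b) = 701040/(0.85 × 29.3 × 400) = 70.37 mm.
M_n = T(d − a/2) = 701.04 kN × (390 − 35.185) mm = 248.74 kN·m.
φM_n = 0.90 × 248.74 = 223.87 kN·m.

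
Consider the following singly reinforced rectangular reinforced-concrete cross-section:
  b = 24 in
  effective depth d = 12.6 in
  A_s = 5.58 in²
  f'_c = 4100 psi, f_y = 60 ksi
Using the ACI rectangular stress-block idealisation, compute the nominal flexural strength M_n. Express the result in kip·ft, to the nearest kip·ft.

T = A_s f_y = 5.58 × 60 = 334.8 kips.
a = T/(0.85 f'_c b) = 334.8/(0.85 × 4.1 × 24) = 4.003 in.
M_n = T(d − a/2) = 334.8 × (12.6 − 2.0015) = 3548.4 kip·in = 3548.4/12 = 295.70 kip·ft.

M_n ≈ 296 kip·ft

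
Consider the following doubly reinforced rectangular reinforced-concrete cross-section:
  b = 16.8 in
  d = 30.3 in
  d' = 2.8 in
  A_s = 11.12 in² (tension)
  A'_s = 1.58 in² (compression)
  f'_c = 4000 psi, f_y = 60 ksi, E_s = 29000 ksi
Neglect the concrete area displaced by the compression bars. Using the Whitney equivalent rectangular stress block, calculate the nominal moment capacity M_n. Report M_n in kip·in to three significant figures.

M_n ≈ 17100 kip·in

Assume both steels yield.
a = (A_s − A'_s) f_y/(0.85 f'_c b) = (11.12 − 1.58) × 60/(0.85 × 4 × 16.8) = 10.021 in.
c = a/β₁ = 10.021/0.85 = 11.789 in; ε'_s = 0.003(c − d')/c = 0.0023 ≥ ε_y = 0.0021, so the compression steel yields.
M_n = (A_s − A'_s) f_y (d − a/2) + A'_s f_y (d − d') = 572.4 × (30.3 − 5.0105) + 94.8 × (30.3 − 2.8) = 14475.7 + 2607.0 = 17082.7 kip·in.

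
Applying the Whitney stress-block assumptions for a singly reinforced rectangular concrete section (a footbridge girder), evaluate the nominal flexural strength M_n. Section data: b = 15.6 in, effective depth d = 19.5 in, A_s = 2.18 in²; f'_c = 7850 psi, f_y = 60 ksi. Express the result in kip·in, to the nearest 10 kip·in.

T = A_s f_y = 2.18 × 60 = 130.8 kips.
a = T/(0.85 f'_c b) = 130.8/(0.85 × 7.85 × 15.6) = 1.257 in.
M_n = T(d − a/2) = 130.8 × (19.5 − 0.6285) = 2468.4 kip·in.

M_n ≈ 2470 kip·in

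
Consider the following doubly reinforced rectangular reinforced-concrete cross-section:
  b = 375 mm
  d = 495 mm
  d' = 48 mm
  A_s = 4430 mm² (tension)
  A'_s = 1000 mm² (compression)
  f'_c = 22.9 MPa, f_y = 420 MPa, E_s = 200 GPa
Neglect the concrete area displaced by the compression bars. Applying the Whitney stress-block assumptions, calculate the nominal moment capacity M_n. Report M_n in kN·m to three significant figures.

Assume both tension and compression steel yield.
Net tension couple steel: A_s − A'_s = 3430 mm².
a = (A_s − A'_s) f_y / (0.85 f'_c b) = 1440600/(0.85 × 22.9 × 375) = 197.36 mm.
c = a/β₁ = 197.36/0.85 = 232.19 mm; ε'_s = 0.003(c − d')/c = 0.0024 ≥ f_y/E_s = 0.0021, so compression steel does yield.
M_n = (A_s − A'_s) f_y (d − a/2) + A'_s f_y (d − d') = [1440600 × (495 − 98.68) + 420000 × (495 − 48)] × 10⁻⁶ = 570.94 + 187.74 = 758.68 kN·m.

M_n ≈ 759 kN·m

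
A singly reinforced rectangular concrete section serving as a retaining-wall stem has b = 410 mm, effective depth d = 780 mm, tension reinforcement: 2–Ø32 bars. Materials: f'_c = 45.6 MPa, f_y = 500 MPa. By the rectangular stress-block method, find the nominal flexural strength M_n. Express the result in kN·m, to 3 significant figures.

M_n ≈ 607 kN·m

A_s = 2 × 804 = 1608 mm².
T = A_s f_y = 1608 × 500 = 804000 N = 804 kN.
From C = T: a = T/(0.85 f'_c b) = 804000/(0.85 × 45.6 × 410) = 50.59 mm.
M_n = T(d − a/2) = 804 kN × (780 − 25.295) mm = 606.78 kN·m.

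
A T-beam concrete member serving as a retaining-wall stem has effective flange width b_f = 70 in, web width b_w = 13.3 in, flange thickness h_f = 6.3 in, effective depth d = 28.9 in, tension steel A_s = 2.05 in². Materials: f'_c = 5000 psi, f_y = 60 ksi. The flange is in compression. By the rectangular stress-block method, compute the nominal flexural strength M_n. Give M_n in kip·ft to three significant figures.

Tension: T = A_s f_y = 2.05 × 60 = 123 kips.
Try a within the flange: a = T/(0.85 f'_c b_f) = 123/(0.85 × 5 × 70) = 0.413 in.
Since a = 0.413 ≤ h_f = 6.3 in, the stress block lies entirely in the flange; analyse as a rectangular beam of width b_f.
M_n = T(d − a/2) = 123 × (28.9 − 0.2065) = 3529.3 kip·in.
M_n = 3529.3/12 = 294.11 kip·ft.

M_n ≈ 294 kip·ft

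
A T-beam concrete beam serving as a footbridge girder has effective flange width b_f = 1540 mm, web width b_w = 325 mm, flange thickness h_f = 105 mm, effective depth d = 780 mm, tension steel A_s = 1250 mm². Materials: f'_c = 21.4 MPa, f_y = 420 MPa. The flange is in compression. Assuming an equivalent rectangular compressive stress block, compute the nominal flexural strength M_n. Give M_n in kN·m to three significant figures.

Tension: T = A_s f_y = 1250 × 420 = 525000 N.
Try a within the flange: a = T/(0.85 f'_c b_f) = 525000/(0.85 × 21.4 × 1540) = 18.74 mm.
Since a = 18.74 ≤ h_f = 105 mm, the stress block lies entirely in the flange; analyse as a rectangular beam of width b_f.
M_n = T(d − a/2) = 525000 × (780 − 9.37) = 404.58 × 10⁶ N·mm.
M_n = 404.58 kN·m.

M_n ≈ 405 kN·m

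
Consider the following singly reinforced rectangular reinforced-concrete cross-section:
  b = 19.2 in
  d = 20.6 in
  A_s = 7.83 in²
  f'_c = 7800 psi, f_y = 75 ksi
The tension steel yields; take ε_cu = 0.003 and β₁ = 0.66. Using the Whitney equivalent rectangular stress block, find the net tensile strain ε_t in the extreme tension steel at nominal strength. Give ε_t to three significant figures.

ε_t ≈ 0.00584

a = A_s f_y/(0.85 f'_c b) = 4.613 in.
β₁ = 0.66, so c = a/β₁ = 4.613/0.66 = 6.989 in.
From the linear strain diagram with ε_cu = 0.003: ε_t = 0.003 (d − c)/c = 0.003 × (20.6 − 6.989)/6.989 = 0.00584.
Since ε_t ≥ 0.005, the section is tension-controlled.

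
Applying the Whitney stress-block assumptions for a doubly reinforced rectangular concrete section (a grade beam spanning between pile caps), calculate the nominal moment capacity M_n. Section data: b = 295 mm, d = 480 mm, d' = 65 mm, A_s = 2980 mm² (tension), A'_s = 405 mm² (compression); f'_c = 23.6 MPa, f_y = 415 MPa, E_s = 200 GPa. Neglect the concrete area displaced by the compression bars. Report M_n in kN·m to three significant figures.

Assume both tension and compression steel yield.
Net tension couple steel: A_s − A'_s = 2575 mm².
a = (A_s − A'_s) f_y / (0.85 f'_c b) = 1068625/(0.85 × 23.6 × 295) = 180.58 mm.
c = a/β₁ = 180.58/0.85 = 212.45 mm; ε'_s = 0.003(c − d')/c = 0.0021 ≥ f_y/E_s = 0.0021, so compression steel does yield.
M_n = (A_s − A'_s) f_y (d − a/2) + A'_s f_y (d − d') = [1068625 × (480 − 90.29) + 168075 × (480 − 65)] × 10⁻⁶ = 416.45 + 69.75 = 486.20 kN·m.

M_n ≈ 486 kN·m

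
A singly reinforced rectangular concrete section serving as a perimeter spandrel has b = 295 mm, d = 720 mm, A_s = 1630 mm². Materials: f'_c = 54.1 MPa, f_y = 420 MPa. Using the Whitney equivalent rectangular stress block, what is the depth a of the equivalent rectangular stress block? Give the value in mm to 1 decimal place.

a ≈ 50.5 mm

T = A_s f_y = 1630 × 420 = 684600 N = 684.6 kN.
Setting C = 0.85 f'_c a b equal to T: a = 684600/(0.85 × 54.1 × 295) = 50.5 mm.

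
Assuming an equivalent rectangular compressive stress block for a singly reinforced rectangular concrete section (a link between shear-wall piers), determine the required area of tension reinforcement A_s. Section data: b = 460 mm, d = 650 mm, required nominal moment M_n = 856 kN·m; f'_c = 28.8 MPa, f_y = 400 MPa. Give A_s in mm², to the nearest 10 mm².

With M_n = 0.85 f'_c a b (d − a/2), solve the quadratic for a:
a = d − √(d² − 2M_n/(0.85 f'_c b)) = 650 − √(650² − 2 × 856×10⁶/(0.85 × 28.8 × 460)) = 129.93 mm.
A_s = 0.85 f'_c a b / f_y = 0.85 × 28.8 × 129.93 × 460 / 400 = 3657.8 mm².

A_s ≈ 3660 mm²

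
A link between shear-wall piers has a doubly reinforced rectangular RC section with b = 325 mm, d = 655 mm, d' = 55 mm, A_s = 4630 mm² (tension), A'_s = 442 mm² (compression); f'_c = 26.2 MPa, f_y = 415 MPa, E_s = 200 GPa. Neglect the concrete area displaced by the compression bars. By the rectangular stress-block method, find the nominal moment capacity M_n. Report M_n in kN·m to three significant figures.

Assume both tension and compression steel yield.
Net tension couple steel: A_s − A'_s = 4188 mm².
a = (A_s − A'_s) f_y / (0.85 f'_c b) = 1738020/(0.85 × 26.2 × 325) = 240.13 mm.
c = a/β₁ = 240.13/0.85 = 282.51 mm; ε'_s = 0.003(c − d')/c = 0.0024 ≥ f_y/E_s = 0.0021, so compression steel does yield.
M_n = (A_s − A'_s) f_y (d − a/2) + A'_s f_y (d − d') = [1738020 × (655 − 120.065) + 183430 × (655 − 55)] × 10⁻⁶ = 929.73 + 110.06 = 1039.79 kN·m.

M_n ≈ 1040 kN·m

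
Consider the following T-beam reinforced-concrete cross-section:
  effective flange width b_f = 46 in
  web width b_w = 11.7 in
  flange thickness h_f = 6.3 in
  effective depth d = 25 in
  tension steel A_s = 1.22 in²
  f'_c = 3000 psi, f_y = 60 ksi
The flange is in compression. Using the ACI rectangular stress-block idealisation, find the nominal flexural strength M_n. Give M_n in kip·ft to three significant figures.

Tension: T = A_s f_y = 1.22 × 60 = 73.2 kips.
Try a within the flange: a = T/(0.85 f'_c b_f) = 73.2/(0.85 × 3 × 46) = 0.624 in.
Since a = 0.624 ≤ h_f = 6.3 in, the stress block lies entirely in the flange; analyse as a rectangular beam of width b_f.
M_n = T(d − a/2) = 73.2 × (25 − 0.312) = 1807.2 kip·in.
M_n = 1807.2/12 = 150.60 kip·ft.

M_n ≈ 151 kip·ft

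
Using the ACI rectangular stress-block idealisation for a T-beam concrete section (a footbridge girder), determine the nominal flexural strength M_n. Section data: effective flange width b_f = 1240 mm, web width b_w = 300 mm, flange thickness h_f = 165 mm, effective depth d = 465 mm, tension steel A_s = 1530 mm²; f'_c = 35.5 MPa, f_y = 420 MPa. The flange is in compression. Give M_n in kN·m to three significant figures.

M_n ≈ 293 kN·m

Tension: T = A_s f_y = 1530 × 420 = 642600 N.
Try a within the flange: a = T/(0.85 f'_c b_f) = 642600/(0.85 × 35.5 × 1240) = 17.17 mm.
Since a = 17.17 ≤ h_f = 165 mm, the stress block lies entirely in the flange; analyse as a rectangular beam of width b_f.
M_n = T(d − a/2) = 642600 × (465 − 8.585) = 293.29 × 10⁶ N·mm.
M_n = 293.29 kN·m.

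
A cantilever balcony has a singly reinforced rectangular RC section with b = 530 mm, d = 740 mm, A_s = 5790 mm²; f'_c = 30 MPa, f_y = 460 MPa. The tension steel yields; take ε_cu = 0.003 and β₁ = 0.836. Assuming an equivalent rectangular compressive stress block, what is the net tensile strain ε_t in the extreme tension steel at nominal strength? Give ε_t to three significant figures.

ε_t ≈ 0.00642

a = A_s f_y/(0.85 f'_c b) = 197.07 mm.
β₁ = 0.836, so c = a/β₁ = 197.07/0.836 = 235.73 mm.
From the linear strain diagram with ε_cu = 0.003: ε_t = 0.003 (d − c)/c = 0.003 × (740 − 235.73)/235.73 = 0.00642.
Since ε_t ≥ 0.005, the section is tension-controlled.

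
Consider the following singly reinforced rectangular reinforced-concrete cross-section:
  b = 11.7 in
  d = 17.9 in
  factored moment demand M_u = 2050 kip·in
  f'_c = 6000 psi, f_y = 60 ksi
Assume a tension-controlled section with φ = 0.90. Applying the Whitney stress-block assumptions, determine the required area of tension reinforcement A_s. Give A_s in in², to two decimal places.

M_n = M_u/φ = 2050/0.90 = 2277.78 kip·in.
From M_n = 0.85 f'_c a b (d − a/2):
a = d − √(d² − 2M_n/(0.85 f'_c b)) = 17.9 − √(17.9² − 2 × 2277.78/(0.85 × 6 × 11.7)) = 2.277 in.
A_s = 0.85 f'_c a b / f_y = 0.85 × 6 × 2.277 × 11.7 / 60 = 2.264 in².

A_s ≈ 2.26 in²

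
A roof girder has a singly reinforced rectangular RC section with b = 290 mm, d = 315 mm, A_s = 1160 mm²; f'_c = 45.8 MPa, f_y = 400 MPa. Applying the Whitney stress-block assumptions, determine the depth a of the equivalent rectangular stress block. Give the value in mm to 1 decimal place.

a ≈ 41.1 mm

T = A_s f_y = 1160 × 400 = 464000 N = 464 kN.
Setting C = 0.85 f'_c a b equal to T: a = 464000/(0.85 × 45.8 × 290) = 41.1 mm.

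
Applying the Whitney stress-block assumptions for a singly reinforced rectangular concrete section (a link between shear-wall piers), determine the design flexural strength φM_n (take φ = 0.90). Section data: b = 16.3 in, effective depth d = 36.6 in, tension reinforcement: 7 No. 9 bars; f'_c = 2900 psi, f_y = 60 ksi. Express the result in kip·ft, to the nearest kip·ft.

A_s = 7 × 1 = 7 in².
T = A_s f_y = 7 × 60 = 420 kips.
a = T/(0.85 f'_c b) = 420/(0.85 × 2.9 × 16.3) = 10.453 in.
M_n = T(d − a/2) = 420 × (36.6 − 5.2265) = 13176.9 kip·in = 13176.9/12 = 1098.08 kip·ft.
φM_n = 0.90 × 1098.08 = 988.27 kip·ft.

φM_n ≈ 988 kip·ft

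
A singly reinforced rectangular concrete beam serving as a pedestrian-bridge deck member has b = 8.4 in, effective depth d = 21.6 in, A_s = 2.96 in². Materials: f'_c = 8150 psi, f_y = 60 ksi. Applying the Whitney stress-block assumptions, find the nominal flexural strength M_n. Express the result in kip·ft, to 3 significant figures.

T = A_s f_y = 2.96 × 60 = 177.6 kips.
a = T/(0.85 f'_c b) = 177.6/(0.85 × 8.15 × 8.4) = 3.052 in.
M_n = T(d − a/2) = 177.6 × (21.6 − 1.526) = 3565.1 kip·in = 3565.1/12 = 297.09 kip·ft.

M_n ≈ 297 kip·ft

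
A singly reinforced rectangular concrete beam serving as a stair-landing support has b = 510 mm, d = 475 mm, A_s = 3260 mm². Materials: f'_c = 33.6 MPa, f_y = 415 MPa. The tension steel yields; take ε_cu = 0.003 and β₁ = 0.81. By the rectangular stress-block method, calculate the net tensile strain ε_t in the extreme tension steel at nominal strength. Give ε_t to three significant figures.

a = A_s f_y/(0.85 f'_c b) = 92.88 mm.
β₁ = 0.81, so c = a/β₁ = 92.88/0.81 = 114.67 mm.
From the linear strain diagram with ε_cu = 0.003: ε_t = 0.003 (d − c)/c = 0.003 × (475 − 114.67)/114.67 = 0.00943.
Since ε_t ≥ 0.005, the section is tension-controlled.

ε_t ≈ 0.00943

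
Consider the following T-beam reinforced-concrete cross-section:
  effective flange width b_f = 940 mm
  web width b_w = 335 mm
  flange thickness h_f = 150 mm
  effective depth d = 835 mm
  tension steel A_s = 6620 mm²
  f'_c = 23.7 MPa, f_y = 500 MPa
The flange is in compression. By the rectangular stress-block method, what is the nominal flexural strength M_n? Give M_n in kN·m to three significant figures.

M_n ≈ 2460 kN·m

Tension: T = A_s f_y = 6620 × 500 = 3310000 N.
Try a within the flange: a = T/(0.85 f'_c b_f) = 3310000/(0.85 × 23.7 × 940) = 174.80 mm.
a = 174.80 > h_f = 150 mm: the block extends into the web. Split into flange-overhang and web parts.
C_f = 0.85 f'_c (b_f − b_w) h_f = 0.85 × 23.7 × (940 − 335) × 150 = 1828159 N.
Remaining web compression depth: a_w = (T − C_f)/(0.85 f'_c b_w) = (3310000 − 1828159)/(0.85 × 23.7 × 335) = 219.58 mm.
M_n = C_f(d − h_f/2) + (T − C_f)(d − a_w/2) = 1828159 × (835 − 75) + 1481841 × (835 − 109.79) = 1389.40 + 1074.65 = 2464.05 × 10⁶ N·mm.
M_n = 2464.05 kN·m.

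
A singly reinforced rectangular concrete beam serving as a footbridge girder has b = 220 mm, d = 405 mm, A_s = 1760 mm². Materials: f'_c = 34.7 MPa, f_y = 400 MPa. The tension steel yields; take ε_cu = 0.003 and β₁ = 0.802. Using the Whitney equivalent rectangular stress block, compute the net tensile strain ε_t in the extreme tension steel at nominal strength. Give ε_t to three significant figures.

ε_t ≈ 0.00598

a = A_s f_y/(0.85 f'_c b) = 108.49 mm.
β₁ = 0.802, so c = a/β₁ = 108.49/0.802 = 135.27 mm.
From the linear strain diagram with ε_cu = 0.003: ε_t = 0.003 (d − c)/c = 0.003 × (405 − 135.27)/135.27 = 0.00598.
Since ε_t ≥ 0.005, the section is tension-controlled.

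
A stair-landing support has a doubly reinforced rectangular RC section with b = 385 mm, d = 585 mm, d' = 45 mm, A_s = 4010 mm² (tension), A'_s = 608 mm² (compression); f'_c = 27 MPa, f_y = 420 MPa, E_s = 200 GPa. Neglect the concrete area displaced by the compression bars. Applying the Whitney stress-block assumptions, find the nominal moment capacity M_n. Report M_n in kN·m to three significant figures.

M_n ≈ 858 kN·m

Assume both tension and compression steel yield.
Net tension couple steel: A_s − A'_s = 3402 mm².
a = (A_s − A'_s) f_y / (0.85 f'_c b) = 1428840/(0.85 × 27 × 385) = 161.71 mm.
c = a/β₁ = 161.71/0.85 = 190.25 mm; ε'_s = 0.003(c − d')/c = 0.0023 ≥ f_y/E_s = 0.0021, so compression steel does yield.
M_n = (A_s − A'_s) f_y (d − a/2) + A'_s f_y (d − d') = [1428840 × (585 − 80.855) + 255360 × (585 − 45)] × 10⁻⁶ = 720.34 + 137.89 = 858.23 kN·m.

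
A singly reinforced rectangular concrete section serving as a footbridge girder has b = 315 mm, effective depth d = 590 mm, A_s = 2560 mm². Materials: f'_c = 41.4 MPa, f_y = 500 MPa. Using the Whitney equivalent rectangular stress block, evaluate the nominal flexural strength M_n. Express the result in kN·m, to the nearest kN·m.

T = A_s f_y = 2560 × 500 = 1280000 N = 1280 kN.
From C = T: a = T/(0.85 f'_c b) = 1280000/(0.85 × 41.4 × 315) = 115.47 mm.
M_n = T(d − a/2) = 1280 kN × (590 − 57.735) mm = 681.30 kN·m.

M_n ≈ 681 kN·m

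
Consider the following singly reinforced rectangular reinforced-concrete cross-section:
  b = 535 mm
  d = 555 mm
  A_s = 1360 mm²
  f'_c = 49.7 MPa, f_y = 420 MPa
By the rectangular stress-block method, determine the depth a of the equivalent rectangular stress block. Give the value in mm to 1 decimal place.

a ≈ 25.3 mm

T = A_s f_y = 1360 × 420 = 571200 N = 571.2 kN.
Setting C = 0.85 f'_c a b equal to T: a = 571200/(0.85 × 49.7 × 535) = 25.3 mm.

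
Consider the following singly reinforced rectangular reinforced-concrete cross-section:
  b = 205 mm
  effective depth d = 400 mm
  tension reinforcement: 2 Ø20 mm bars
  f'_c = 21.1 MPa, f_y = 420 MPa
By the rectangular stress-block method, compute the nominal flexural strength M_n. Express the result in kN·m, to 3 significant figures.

A_s = 2 × 314 = 628 mm².
T = A_s f_y = 628 × 420 = 263760 N = 263.76 kN.
From C = T: a = T/(0.85 f'_c b) = 263760/(0.85 × 21.1 × 205) = 71.74 mm.
M_n = T(d − a/2) = 263.76 kN × (400 − 35.87) mm = 96.04 kN·m.

M_n ≈ 96.0 kN·m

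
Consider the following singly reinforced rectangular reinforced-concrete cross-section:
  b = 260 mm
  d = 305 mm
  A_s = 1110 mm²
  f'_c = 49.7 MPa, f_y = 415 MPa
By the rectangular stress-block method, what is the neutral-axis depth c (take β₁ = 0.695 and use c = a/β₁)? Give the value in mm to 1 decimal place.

T = A_s f_y = 1110 × 415 = 460650 N = 460.65 kN.
Setting C = 0.85 f'_c a b equal to T: a = 460650/(0.85 × 49.7 × 260) = 41.939 mm.
With β₁ = 0.695, c = a/β₁ = 41.939/0.695 = 60.3 mm.

c ≈ 60.3 mm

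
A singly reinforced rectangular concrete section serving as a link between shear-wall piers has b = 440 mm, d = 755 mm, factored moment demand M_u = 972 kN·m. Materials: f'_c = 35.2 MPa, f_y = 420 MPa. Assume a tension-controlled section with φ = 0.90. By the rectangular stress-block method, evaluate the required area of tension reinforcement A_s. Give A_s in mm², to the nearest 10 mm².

A_s ≈ 3690 mm²

M_n = M_u/φ = 972/0.90 = 1080 kN·m.
With M_n = 0.85 f'_c a b (d − a/2), solve the quadratic for a:
a = d − √(d² − 2M_n/(0.85 f'_c b)) = 755 − √(755² − 2 × 1080×10⁶/(0.85 × 35.2 × 440)) = 117.86 mm.
A_s = 0.85 f'_c a b / f_y = 0.85 × 35.2 × 117.86 × 440 / 420 = 3694.3 mm².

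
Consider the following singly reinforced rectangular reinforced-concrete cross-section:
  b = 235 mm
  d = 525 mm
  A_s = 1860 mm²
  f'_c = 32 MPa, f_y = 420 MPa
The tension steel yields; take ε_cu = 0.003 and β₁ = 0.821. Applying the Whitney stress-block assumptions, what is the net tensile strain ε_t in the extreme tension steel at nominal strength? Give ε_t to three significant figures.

a = A_s f_y/(0.85 f'_c b) = 122.22 mm.
β₁ = 0.821, so c = a/β₁ = 122.22/0.821 = 148.87 mm.
From the linear strain diagram with ε_cu = 0.003: ε_t = 0.003 (d − c)/c = 0.003 × (525 − 148.87)/148.87 = 0.00758.
Since ε_t ≥ 0.005, the section is tension-controlled.

ε_t ≈ 0.00758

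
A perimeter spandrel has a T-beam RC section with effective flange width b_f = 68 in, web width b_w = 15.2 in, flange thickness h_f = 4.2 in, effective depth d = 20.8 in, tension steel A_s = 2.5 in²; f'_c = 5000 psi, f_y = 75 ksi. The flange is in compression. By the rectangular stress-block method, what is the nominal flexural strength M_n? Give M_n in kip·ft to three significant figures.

M_n ≈ 320 kip·ft

Tension: T = A_s f_y = 2.5 × 75 = 187.5 kips.
Try a within the flange: a = T/(0.85 f'_c b_f) = 187.5/(0.85 × 5 × 68) = 0.649 in.
Since a = 0.649 ≤ h_f = 4.2 in, the stress block lies entirely in the flange; analyse as a rectangular beam of width b_f.
M_n = T(d − a/2) = 187.5 × (20.8 − 0.3245) = 3839.2 kip·in.
M_n = 3839.2/12 = 319.93 kip·ft.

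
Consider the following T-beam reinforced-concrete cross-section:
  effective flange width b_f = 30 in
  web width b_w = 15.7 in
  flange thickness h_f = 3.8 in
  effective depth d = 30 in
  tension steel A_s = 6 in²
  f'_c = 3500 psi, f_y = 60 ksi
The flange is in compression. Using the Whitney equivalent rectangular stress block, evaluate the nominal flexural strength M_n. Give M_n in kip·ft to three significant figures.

M_n ≈ 839 kip·ft

Tension: T = A_s f_y = 6 × 60 = 360 kips.
Try a within the flange: a = T/(0.85 f'_c b_f) = 360/(0.85 × 3.5 × 30) = 4.034 in.
a = 4.034 > h_f = 3.8 in: the block extends into the web. Split into flange-overhang and web parts.
C_f = 0.85 f'_c (b_f − b_w) h_f = 0.85 × 3.5 × (30 − 15.7) × 3.8 = 161.7 kips.
Remaining web compression depth: a_w = (T − C_f)/(0.85 f'_c b_w) = (360 − 161.7)/(0.85 × 3.5 × 15.7) = 4.246 in.
M_n = C_f(d − h_f/2) + (T − C_f)(d − a_w/2) = 161.7 × (30 − 1.9) + 198.3 × (30 − 2.123) = 4543.8 + 5528.0 = 10071.8 kip·in.
M_n = 10071.8/12 = 839.32 kip·ft.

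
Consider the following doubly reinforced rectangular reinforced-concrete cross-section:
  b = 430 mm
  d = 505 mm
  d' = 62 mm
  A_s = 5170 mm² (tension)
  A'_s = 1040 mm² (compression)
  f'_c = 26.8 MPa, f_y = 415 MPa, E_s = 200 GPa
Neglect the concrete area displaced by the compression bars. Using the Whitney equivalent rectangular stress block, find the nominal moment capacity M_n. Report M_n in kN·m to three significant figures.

M_n ≈ 907 kN·m

Assume both tension and compression steel yield.
Net tension couple steel: A_s − A'_s = 4130 mm².
a = (A_s − A'_s) f_y / (0.85 f'_c b) = 1713950/(0.85 × 26.8 × 430) = 174.97 mm.
c = a/β₁ = 174.97/0.85 = 205.85 mm; ε'_s = 0.003(c − d')/c = 0.0021 ≥ f_y/E_s = 0.0021, so compression steel does yield.
M_n = (A_s − A'_s) f_y (d − a/2) + A'_s f_y (d − d') = [1713950 × (505 − 87.485) + 431600 × (505 − 62)] × 10⁻⁶ = 715.60 + 191.20 = 906.80 kN·m.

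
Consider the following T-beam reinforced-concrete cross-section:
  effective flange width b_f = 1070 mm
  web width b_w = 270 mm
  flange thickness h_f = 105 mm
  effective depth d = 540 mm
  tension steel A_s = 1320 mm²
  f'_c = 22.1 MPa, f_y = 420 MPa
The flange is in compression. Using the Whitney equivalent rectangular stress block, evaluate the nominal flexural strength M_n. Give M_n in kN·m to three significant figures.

M_n ≈ 292 kN·m

Tension: T = A_s f_y = 1320 × 420 = 554400 N.
Try a within the flange: a = T/(0.85 f'_c b_f) = 554400/(0.85 × 22.1 × 1070) = 27.58 mm.
Since a = 27.58 ≤ h_f = 105 mm, the stress block lies entirely in the flange; analyse as a rectangular beam of width b_f.
M_n = T(d − a/2) = 554400 × (540 − 13.79) = 291.73 × 10⁶ N·mm.
M_n = 291.73 kN·m.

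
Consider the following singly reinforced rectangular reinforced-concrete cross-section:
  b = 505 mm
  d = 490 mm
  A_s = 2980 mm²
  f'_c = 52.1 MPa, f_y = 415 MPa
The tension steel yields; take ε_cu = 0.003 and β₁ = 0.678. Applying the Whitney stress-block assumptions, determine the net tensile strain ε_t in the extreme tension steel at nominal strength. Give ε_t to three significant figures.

ε_t ≈ 0.0150

a = A_s f_y/(0.85 f'_c b) = 55.30 mm.
β₁ = 0.678, so c = a/β₁ = 55.30/0.678 = 81.56 mm.
From the linear strain diagram with ε_cu = 0.003: ε_t = 0.003 (d − c)/c = 0.003 × (490 − 81.56)/81.56 = 0.0150.
Since ε_t ≥ 0.005, the section is tension-controlled.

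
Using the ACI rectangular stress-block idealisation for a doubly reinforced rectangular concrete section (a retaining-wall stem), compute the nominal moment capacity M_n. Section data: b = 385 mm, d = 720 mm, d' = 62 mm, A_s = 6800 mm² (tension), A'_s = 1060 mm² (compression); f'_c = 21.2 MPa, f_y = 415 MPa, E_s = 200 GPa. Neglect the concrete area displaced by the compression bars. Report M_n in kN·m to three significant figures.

M_n ≈ 1600 kN·m

Assume both tension and compression steel yield.
Net tension couple steel: A_s − A'_s = 5740 mm².
a = (A_s − A'_s) f_y / (0.85 f'_c b) = 2382100/(0.85 × 21.2 × 385) = 343.36 mm.
c = a/β₁ = 343.36/0.85 = 403.95 mm; ε'_s = 0.003(c − d')/c = 0.0025 ≥ f_y/E_s = 0.0021, so compression steel does yield.
M_n = (A_s − A'_s) f_y (d − a/2) + A'_s f_y (d − d') = [2382100 × (720 − 171.68) + 439900 × (720 − 62)] × 10⁻⁶ = 1306.15 + 289.45 = 1595.60 kN·m.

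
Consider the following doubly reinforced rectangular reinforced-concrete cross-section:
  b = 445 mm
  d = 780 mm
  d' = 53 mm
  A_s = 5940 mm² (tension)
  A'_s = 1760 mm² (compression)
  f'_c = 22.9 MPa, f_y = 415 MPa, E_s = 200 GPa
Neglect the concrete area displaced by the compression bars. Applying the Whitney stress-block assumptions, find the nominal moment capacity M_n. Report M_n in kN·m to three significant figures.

M_n ≈ 1710 kN·m

Assume both tension and compression steel yield.
Net tension couple steel: A_s − A'_s = 4180 mm².
a = (A_s − A'_s) f_y / (0.85 f'_c b) = 1734700/(0.85 × 22.9 × 445) = 200.27 mm.
c = a/β₁ = 200.27/0.85 = 235.61 mm; ε'_s = 0.003(c − d')/c = 0.0023 ≥ f_y/E_s = 0.0021, so compression steel does yield.
M_n = (A_s − A'_s) f_y (d − a/2) + A'_s f_y (d − d') = [1734700 × (780 − 100.135) + 730400 × (780 − 53)] × 10⁻⁶ = 1179.36 + 531.00 = 1710.36 kN·m.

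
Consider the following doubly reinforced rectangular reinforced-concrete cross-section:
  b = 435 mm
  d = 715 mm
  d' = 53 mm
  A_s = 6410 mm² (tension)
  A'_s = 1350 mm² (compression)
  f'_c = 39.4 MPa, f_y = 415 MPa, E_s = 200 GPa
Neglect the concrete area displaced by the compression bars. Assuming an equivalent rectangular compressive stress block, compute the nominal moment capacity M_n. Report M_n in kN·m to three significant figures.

M_n ≈ 1720 kN·m

Assume both tension and compression steel yield.
Net tension couple steel: A_s − A'_s = 5060 mm².
a = (A_s − A'_s) f_y / (0.85 f'_c b) = 2099900/(0.85 × 39.4 × 435) = 144.14 mm.
c = a/β₁ = 144.14/0.769 = 187.44 mm; ε'_s = 0.003(c − d')/c = 0.0022 ≥ f_y/E_s = 0.0021, so compression steel does yield.
M_n = (A_s − A'_s) f_y (d − a/2) + A'_s f_y (d − d') = [2099900 × (715 − 72.07) + 560250 × (715 − 53)] × 10⁻⁶ = 1350.09 + 370.89 = 1720.98 kN·m.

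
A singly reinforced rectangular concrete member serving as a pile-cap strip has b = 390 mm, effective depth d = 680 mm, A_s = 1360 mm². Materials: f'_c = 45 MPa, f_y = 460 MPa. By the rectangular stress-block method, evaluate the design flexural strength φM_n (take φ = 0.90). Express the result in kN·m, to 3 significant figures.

φM_n ≈ 371 kN·m

T = A_s f_y = 1360 × 460 = 625600 N = 625.6 kN.
From C = T: a = T/(0.85 f'_c b) = 625600/(0.85 × 45 × 390) = 41.94 mm.
M_n = T(d − a/2) = 625.6 kN × (680 − 20.97) mm = 412.29 kN·m.
φM_n = 0.90 × 412.29 = 371.06 kN·m.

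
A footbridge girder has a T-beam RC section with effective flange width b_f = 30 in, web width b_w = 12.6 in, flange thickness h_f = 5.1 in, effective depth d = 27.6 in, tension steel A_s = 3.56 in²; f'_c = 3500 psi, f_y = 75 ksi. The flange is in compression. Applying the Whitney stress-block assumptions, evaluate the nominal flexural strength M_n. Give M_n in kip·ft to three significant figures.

Tension: T = A_s f_y = 3.56 × 75 = 267 kips.
Try a within the flange: a = T/(0.85 f'_c b_f) = 267/(0.85 × 3.5 × 30) = 2.992 in.
Since a = 2.992 ≤ h_f = 5.1 in, the stress block lies entirely in the flange; analyse as a rectangular beam of width b_f.
M_n = T(d − a/2) = 267 × (27.6 − 1.496) = 6969.8 kip·in.
M_n = 6969.8/12 = 580.82 kip·ft.

M_n ≈ 581 kip·ft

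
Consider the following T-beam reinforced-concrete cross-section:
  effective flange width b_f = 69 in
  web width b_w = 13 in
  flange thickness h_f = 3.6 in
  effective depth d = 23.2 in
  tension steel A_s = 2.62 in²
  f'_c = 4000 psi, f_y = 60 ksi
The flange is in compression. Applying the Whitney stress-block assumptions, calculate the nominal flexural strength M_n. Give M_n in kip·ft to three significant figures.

Tension: T = A_s f_y = 2.62 × 60 = 157.2 kips.
Try a within the flange: a = T/(0.85 f'_c b_f) = 157.2/(0.85 × 4 × 69) = 0.670 in.
Since a = 0.670 ≤ h_f = 3.6 in, the stress block lies entirely in the flange; analyse as a rectangular beam of width b_f.
M_n = T(d − a/2) = 157.2 × (23.2 − 0.335) = 3594.4 kip·in.
M_n = 3594.4/12 = 299.53 kip·ft.

M_n ≈ 300 kip·ft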